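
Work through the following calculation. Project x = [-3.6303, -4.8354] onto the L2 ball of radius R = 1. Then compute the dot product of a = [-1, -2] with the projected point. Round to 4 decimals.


Step 1: Compute ||x|| (intermediates to 6 decimals).
||x|| = sqrt((-3.6303)^2 + (-4.8354)^2) = 6.046501
Step 2: Project.
Since ||x|| > R, scale = R/||x|| = 1/6.046501 = 0.165385, proj(x) = scale * x
proj(x) = [-0.600397, -0.799703]
Step 3: Dot product.
a^T * proj(x) = -1*(-0.600397) - 2*(-0.799703) = 2.1998


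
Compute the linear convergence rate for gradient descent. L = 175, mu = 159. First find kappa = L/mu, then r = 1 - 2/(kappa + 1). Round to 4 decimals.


Step 1: Compute the condition number.
kappa = L/mu = 175/159 = 1.1006
Step 2: Compute the convergence rate.
r = 1 - 2/(kappa + 1) = 1 - 2*mu/(L + mu) = (L - mu)/(L + mu) = 16/334 = 0.0479


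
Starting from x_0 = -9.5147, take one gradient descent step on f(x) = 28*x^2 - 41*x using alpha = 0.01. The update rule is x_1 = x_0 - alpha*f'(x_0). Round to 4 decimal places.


We compute the gradient at x_0 and apply the update.
f'(x) = 56*x - 41
f'(-9.5147) = 56*-9.5147 - 41 = -573.8232
x_1 = -9.5147 - 0.01*-573.8232 = -3.7765


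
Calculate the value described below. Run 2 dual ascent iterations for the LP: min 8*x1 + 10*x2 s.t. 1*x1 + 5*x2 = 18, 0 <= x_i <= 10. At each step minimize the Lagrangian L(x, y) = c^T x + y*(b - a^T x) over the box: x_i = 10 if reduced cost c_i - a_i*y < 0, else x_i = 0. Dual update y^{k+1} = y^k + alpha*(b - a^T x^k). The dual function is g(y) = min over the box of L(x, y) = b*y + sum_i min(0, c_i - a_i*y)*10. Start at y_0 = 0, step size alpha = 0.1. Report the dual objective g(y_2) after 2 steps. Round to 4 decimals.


Dual ascent for LP: min 8*x1 + 10*x2, 1*x1 + 5*x2 = 18, 0 <= x_i <= 10
Step 1: y^k = 0.0, reduced costs: (8.0, 10.0)
  x^k = (0.0, 0.0), subgradient = b - a^T x = 18.0
  y^{k+1} = 0.0 + 0.1*18.0 = 1.8
Step 2: y^k = 1.8, reduced costs: (6.2, 1.0)
  x^k = (0.0, 0.0), subgradient = b - a^T x = 18.0
  y^{k+1} = 1.8 + 0.1*18.0 = 3.6
Dual objective at y_2 = 3.6: reduced costs (4.4, -8.0), box minimizer x = (0.0, 10.0)
g(y_2) = b*y + (c1 - a1*y)*x1 + (c2 - a2*y)*x2 = 18*3.6 + 4.4*0.0 + (-8.0)*10.0 = 64.8 + 0.0 - 80.0 = -15.2


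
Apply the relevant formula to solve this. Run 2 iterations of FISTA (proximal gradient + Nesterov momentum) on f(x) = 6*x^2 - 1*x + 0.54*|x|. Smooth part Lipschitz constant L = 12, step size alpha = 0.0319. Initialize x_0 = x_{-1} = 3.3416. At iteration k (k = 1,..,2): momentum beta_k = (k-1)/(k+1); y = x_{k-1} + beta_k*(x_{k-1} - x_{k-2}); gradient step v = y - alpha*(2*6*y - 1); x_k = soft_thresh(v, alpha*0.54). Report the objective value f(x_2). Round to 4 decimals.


FISTA on f(x) = 6*x^2 - 1*x + 0.54*|x|
L = 12, alpha = 0.0319
Iteration 1: beta = 0.0, y = 3.3416 + 0.0*(3.3416 - 3.3416) = 3.3416
  grad(y) = 39.0992, v = y - alpha*grad = 2.0943
  prox(v) = soft_thresh(2.0943, 0.0172) = 2.0771
Iteration 2: beta = 0.3333, y = 2.0771 + 0.3333*(2.0771 - 3.3416) = 1.6556
  grad(y) = 18.8674, v = y - alpha*grad = 1.0537
  prox(v) = soft_thresh(1.0537, 0.0172) = 1.0365
f(x_2) = 6*1.0365^2 - 1*1.0365 + 0.54*|1.0365| = 5.9694


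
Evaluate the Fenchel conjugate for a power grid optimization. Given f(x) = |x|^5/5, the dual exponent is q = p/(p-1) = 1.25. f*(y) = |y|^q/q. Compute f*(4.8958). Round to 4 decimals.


The conjugate exponent q satisfies 1/p + 1/q = 1.
p = 5, so q = 5/(5 - 1) = 1.25
|y|^q = 4.8958^1.25 = 7.2825
f*(4.8958) = 7.2825 / 1.25 = 5.826


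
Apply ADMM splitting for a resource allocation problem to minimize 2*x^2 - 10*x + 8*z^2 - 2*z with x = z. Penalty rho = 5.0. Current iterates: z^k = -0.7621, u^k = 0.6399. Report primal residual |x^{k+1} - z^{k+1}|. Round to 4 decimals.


ADMM iteration with rho = 5.0, z^k = -0.7621, u^k = 0.6399
Step 1: x-update.
Minimize 2*x^2 - 10*x + (5.0/2)*(x + 0.7621 + 0.6399)^2
FOC: (2*2 + 5.0)*x = 10 + 5.0*(-0.7621 - 0.6399)
x^{k+1} = 0.3322
Step 2: z-update.
Minimize 8*z^2 - 2*z + (5.0/2)*(0.3322 - z + 0.6399)^2
FOC: (2*8 + 5.0)*z = 2 + 5.0*(0.3322 + 0.6399)
z^{k+1} = 0.3267
Step 3: u-update.
u^{k+1} = 0.6399 + 0.3322 - 0.3267 = 0.6454
Step 4: Primal residual = |0.3322 - 0.3267| = 0.0055


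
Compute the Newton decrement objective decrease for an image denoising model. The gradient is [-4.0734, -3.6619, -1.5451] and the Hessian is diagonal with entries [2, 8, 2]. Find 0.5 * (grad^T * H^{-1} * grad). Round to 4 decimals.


Step 1: H is diagonal, so H^(-1) * g = [-2.0367, -0.4577, -0.7726].
Step 2: g^T H^(-1) g = sum_i g_i^2 / H_ii
  = (-4.0734)^2/2 + (-3.6619)^2/8 + (-1.5451)^2/2
  = 8.2963 + 1.6762 + 1.1937 = 11.1661
Step 3: Objective decrease = 0.5 * g^T H^(-1) g = 5.5831


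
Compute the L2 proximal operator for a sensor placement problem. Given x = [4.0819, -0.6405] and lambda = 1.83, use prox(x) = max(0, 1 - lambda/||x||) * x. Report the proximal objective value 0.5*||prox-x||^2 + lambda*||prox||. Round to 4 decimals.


Step 1: Compute ||x||.
||x|| = 4.1318
Step 2: Compute scaling factor.
scale = max(0, 1 - 1.83/4.1318) = 0.5571
Step 3: prox(x) = [2.274, -0.3568]
||prox(x)|| = 2.3018
Step 4: Proximal objective.
0.5*||prox-x||^2 = 1.6745
lambda*||prox|| = 4.2123
Total = 5.8868


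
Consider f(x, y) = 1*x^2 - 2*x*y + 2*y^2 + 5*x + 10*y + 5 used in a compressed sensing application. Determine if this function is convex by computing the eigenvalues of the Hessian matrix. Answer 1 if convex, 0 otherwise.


The Hessian of f(x,y) = 1*x^2 - 2*x*y + 2*y^2 + 5*x + 10*y + 5 is:
H = [[2, -2], [-2, 4]]
Trace = 2 + 4 = 6
Determinant = 2*4 - (-2)^2 = 4
Discriminant = (6)^2 - 4*4 = 20.0
Eigenvalues: lambda_1 = 0.7639, lambda_2 = 5.2361
The function is convex.

1


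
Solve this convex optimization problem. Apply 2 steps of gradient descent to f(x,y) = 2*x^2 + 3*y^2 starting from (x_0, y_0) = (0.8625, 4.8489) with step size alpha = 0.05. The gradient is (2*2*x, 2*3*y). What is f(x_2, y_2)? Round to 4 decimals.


Gradient descent on f(x,y) = 2*x^2 + 3*y^2.
Starting point: (0.8625, 4.8489), alpha = 0.05
Step 1: grad_x = 2*2*0.8625 = 3.45, grad_y = 2*3*4.8489 = 29.0934
  x_1 = 0.8625 - 0.05*3.45 = 0.69
  y_1 = 4.8489 - 0.05*29.0934 = 3.3942
Step 2: grad_x = 2*2*0.69 = 2.76, grad_y = 2*3*3.3942 = 20.3654
  x_2 = 0.69 - 0.05*2.76 = 0.552
  y_2 = 3.3942 - 0.05*20.3654 = 2.376
f(0.552, 2.376) = 2*0.552^2 + 3*2.376^2 = 17.545


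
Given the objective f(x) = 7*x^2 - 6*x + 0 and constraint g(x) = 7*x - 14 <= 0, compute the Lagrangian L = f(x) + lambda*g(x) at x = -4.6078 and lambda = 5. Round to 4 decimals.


Step 1: Evaluate f(x).
f(-4.6078) = 7*(-4.6078)^2 - 6*(-4.6078) + 0 = 176.2695
Step 2: Evaluate g(x).
g(-4.6078) = 7*-4.6078 - 14 = -46.2546
Step 3: Compute Lagrangian.
L = 176.2695 + 5*-46.2546 = -55.0035


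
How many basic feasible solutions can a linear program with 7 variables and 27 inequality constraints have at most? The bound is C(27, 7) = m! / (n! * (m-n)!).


Each vertex corresponds to some choice of n active constraints out of m, so the number of vertices is at most C(m, n) = m! / (n!(m-n)!).
m = 27, n = 7
Numerator: 27 * 26 * 25 * 24 * 23 * 22 * 21
Denominator: 7! = 5040
C(27, 7) = 888030


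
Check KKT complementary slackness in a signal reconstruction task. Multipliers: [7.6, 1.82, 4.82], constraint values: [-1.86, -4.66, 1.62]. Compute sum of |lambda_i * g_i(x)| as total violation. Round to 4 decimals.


KKT complementary slackness check:
lambda_1 * g_1 = 7.6 * -1.86 = -14.136
lambda_2 * g_2 = 1.82 * -4.66 = -8.4812
lambda_3 * g_3 = 4.82 * 1.62 = 7.8084
Total violation = 14.136 + 8.4812 + 7.8084 = 30.4256


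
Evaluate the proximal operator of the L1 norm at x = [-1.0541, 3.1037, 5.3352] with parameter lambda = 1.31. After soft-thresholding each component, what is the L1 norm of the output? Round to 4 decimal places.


Soft-thresholding with lambda = 1.31:
prox(-1.0541) = sign(-1.0541)*max(|-1.0541| - 1.31, 0) = 0.0
prox(3.1037) = sign(3.1037)*max(|3.1037| - 1.31, 0) = 1.7937
prox(5.3352) = sign(5.3352)*max(|5.3352| - 1.31, 0) = 4.0252
prox(x) = [0.0, 1.7937, 4.0252]
||prox(x)||_1 = 0.0 + 1.7937 + 4.0252 = 5.8189


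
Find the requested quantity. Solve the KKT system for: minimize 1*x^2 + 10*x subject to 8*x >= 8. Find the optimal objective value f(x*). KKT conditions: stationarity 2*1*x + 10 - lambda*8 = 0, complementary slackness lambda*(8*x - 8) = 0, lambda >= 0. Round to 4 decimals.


Step 1: Try lambda = 0 (constraint inactive).
x_unc = -10/(2*1) = -5.0
Check: 8*-5.0 = -40.0 < 8 -- violated!
Step 2: Constraint must be active: 8*x = 8
x* = 8/8 = 1.0
lambda = (2*1*1.0 + 10)/8 = 1.5
Step 3: Compute optimal value.
f(x*) = 1*1.0^2 + 10*1.0 = 11.0


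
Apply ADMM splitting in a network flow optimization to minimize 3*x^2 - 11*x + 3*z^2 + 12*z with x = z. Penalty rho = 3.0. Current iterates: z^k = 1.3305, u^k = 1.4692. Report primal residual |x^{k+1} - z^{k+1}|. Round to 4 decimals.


ADMM iteration with rho = 3.0, z^k = 1.3305, u^k = 1.4692
Step 1: x-update.
Minimize 3*x^2 - 11*x + (3.0/2)*(x - 1.3305 + 1.4692)^2
FOC: (2*3 + 3.0)*x = 11 + 3.0*(1.3305 - 1.4692)
x^{k+1} = 1.176
Step 2: z-update.
Minimize 3*z^2 + 12*z + (3.0/2)*(1.176 - z + 1.4692)^2
FOC: (2*3 + 3.0)*z = -12 + 3.0*(1.176 + 1.4692)
z^{k+1} = -0.4516
Step 3: u-update.
u^{k+1} = 1.4692 + 1.176 + 0.4516 = 3.0968
Step 4: Primal residual = |1.176 + 0.4516| = 1.6276


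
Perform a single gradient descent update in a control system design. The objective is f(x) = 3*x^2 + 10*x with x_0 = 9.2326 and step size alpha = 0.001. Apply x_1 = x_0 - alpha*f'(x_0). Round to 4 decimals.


We compute the gradient at x_0 and apply the update.
f'(x) = 6*x + 10
f'(9.2326) = 6*9.2326 + 10 = 65.3956
x_1 = 9.2326 - 0.001*65.3956 = 9.1672


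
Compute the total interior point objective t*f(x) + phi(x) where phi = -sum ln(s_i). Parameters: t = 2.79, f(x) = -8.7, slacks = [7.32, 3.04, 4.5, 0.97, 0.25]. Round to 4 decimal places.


Step 1: Compute log-barrier.
ln values: [1.9906, 1.1119, 1.5041, -0.0305, -1.3863]
phi = -(1.9906 + 1.1119 + 1.5041 - 0.0305 - 1.3863) = -3.1898
Step 2: Compute augmented objective.
t*f(x) = 2.79*-8.7 = -24.273
Total = -24.273 - 3.1898 = -27.4628


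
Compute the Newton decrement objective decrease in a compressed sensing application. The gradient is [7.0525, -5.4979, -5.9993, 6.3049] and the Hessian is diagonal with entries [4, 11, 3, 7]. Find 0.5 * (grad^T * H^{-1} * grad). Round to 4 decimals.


Step 1: H is diagonal, so H^(-1) * g = [1.7631, -0.4998, -1.9998, 0.9007].
Step 2: g^T H^(-1) g = sum_i g_i^2 / H_ii
  = (7.0525)^2/4 + (-5.4979)^2/11 + (-5.9993)^2/3 + (6.3049)^2/7
  = 12.4344 + 2.7479 + 11.9972 + 5.6788 = 32.8584
Step 3: Objective decrease = 0.5 * g^T H^(-1) g = 16.4292


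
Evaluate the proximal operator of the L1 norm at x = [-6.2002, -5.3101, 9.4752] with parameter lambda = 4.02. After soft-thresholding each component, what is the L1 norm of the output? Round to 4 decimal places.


Soft-thresholding with lambda = 4.02:
prox(-6.2002) = sign(-6.2002)*max(|-6.2002| - 4.02, 0) = -2.1802
prox(-5.3101) = sign(-5.3101)*max(|-5.3101| - 4.02, 0) = -1.2901
prox(9.4752) = sign(9.4752)*max(|9.4752| - 4.02, 0) = 5.4552
prox(x) = [-2.1802, -1.2901, 5.4552]
||prox(x)||_1 = 2.1802 + 1.2901 + 5.4552 = 8.9255


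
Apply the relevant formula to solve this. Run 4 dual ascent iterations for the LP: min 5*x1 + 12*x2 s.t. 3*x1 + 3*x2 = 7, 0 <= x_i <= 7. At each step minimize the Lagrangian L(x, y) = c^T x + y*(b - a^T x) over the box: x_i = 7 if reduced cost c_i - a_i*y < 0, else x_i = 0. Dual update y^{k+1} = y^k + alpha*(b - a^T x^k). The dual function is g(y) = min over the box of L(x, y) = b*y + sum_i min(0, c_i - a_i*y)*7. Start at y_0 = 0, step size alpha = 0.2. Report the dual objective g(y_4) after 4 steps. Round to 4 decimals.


Dual ascent for LP: min 5*x1 + 12*x2, 3*x1 + 3*x2 = 7, 0 <= x_i <= 7
Step 1: y^k = 0.0, reduced costs: (5.0, 12.0)
  x^k = (0.0, 0.0), subgradient = b - a^T x = 7.0
  y^{k+1} = 0.0 + 0.2*7.0 = 1.4
Step 2: y^k = 1.4, reduced costs: (0.8, 7.8)
  x^k = (0.0, 0.0), subgradient = b - a^T x = 7.0
  y^{k+1} = 1.4 + 0.2*7.0 = 2.8
Step 3: y^k = 2.8, reduced costs: (-3.4, 3.6)
  x^k = (7.0, 0.0), subgradient = b - a^T x = -14.0
  y^{k+1} = 2.8 + 0.2*-14.0 = -0.0
Step 4: y^k = -0.0, reduced costs: (5.0, 12.0)
  x^k = (0.0, 0.0), subgradient = b - a^T x = 7.0
  y^{k+1} = -0.0 + 0.2*7.0 = 1.4
Dual objective at y_4 = 1.4: reduced costs (0.8, 7.8), box minimizer x = (0.0, 0.0)
g(y_4) = b*y + (c1 - a1*y)*x1 + (c2 - a2*y)*x2 = 7*1.4 + 0.8*0.0 + 7.8*0.0 = 9.8 + 0.0 + 0.0 = 9.8


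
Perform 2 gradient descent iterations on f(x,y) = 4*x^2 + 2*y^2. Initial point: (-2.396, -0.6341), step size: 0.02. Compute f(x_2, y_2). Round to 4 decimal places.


Gradient descent on f(x,y) = 4*x^2 + 2*y^2.
Starting point: (-2.396, -0.6341), alpha = 0.02
Step 1: grad_x = 2*4*-2.396 = -19.168, grad_y = 2*2*-0.6341 = -2.5364
  x_1 = -2.396 - 0.02*-19.168 = -2.0126
  y_1 = -0.6341 - 0.02*-2.5364 = -0.5834
Step 2: grad_x = 2*4*-2.0126 = -16.1011, grad_y = 2*2*-0.5834 = -2.3335
  x_2 = -2.0126 - 0.02*-16.1011 = -1.6906
  y_2 = -0.5834 - 0.02*-2.3335 = -0.5367
f(-1.6906, -0.5367) = 4*(-1.6906)^2 + 2*(-0.5367)^2 = 12.0089


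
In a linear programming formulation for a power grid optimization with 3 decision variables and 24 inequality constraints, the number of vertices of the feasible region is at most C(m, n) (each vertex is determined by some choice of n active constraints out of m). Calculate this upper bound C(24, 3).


Each vertex corresponds to some choice of n active constraints out of m, so the number of vertices is at most C(m, n) = m! / (n!(m-n)!).
m = 24, n = 3
Numerator: 24 * 23 * 22
Denominator: 3! = 6
C(24, 3) = 2024


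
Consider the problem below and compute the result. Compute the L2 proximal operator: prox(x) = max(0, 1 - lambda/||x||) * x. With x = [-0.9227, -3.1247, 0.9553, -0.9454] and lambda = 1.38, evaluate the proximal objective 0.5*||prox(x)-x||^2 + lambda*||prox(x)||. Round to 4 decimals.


Step 1: Compute ||x||.
||x|| = 3.5244
Step 2: Compute scaling factor.
scale = max(0, 1 - 1.38/3.5244) = 0.6084
Step 3: prox(x) = [-0.5614, -1.9012, 0.5812, -0.5752]
||prox(x)|| = 2.1444
Step 4: Proximal objective.
0.5*||prox-x||^2 = 0.9522
lambda*||prox|| = 2.9593
Total = 3.9115


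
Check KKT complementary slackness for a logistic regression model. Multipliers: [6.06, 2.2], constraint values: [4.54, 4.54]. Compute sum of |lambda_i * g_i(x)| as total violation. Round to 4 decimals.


KKT complementary slackness check:
lambda_1 * g_1 = 6.06 * 4.54 = 27.5124
lambda_2 * g_2 = 2.2 * 4.54 = 9.988
Total violation = 27.5124 + 9.988 = 37.5004


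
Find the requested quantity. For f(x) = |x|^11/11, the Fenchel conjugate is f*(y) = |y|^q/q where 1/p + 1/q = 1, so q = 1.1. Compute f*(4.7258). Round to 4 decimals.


The conjugate exponent q satisfies 1/p + 1/q = 1.
p = 11, so q = 11/(11 - 1) = 1.1
|y|^q = 4.7258^1.1 = 5.5198
f*(4.7258) = 5.5198 / 1.1 = 5.018


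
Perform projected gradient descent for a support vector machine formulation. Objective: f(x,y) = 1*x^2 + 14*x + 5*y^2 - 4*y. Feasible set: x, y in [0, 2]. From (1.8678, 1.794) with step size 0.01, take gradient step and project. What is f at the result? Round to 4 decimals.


Step 1: Compute gradient at (1.8678, 1.794).
grad_x = 2*1*1.8678 + 14 = 17.7356
grad_y = 2*5*1.794 - 4 = 13.94
Step 2: Gradient step.
x_raw = 1.8678 - 0.01*17.7356 = 1.6904
y_raw = 1.794 - 0.01*13.94 = 1.6546
Step 3: Project onto [0, 2].
x_proj = clip(1.6904) = 1.6904
y_proj = clip(1.6546) = 1.6546
Step 4: Evaluate f.
f(1.6904, 1.6546) = 33.5939


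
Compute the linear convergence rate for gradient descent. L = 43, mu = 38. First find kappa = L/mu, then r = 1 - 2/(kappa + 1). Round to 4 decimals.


Step 1: Compute the condition number.
kappa = L/mu = 43/38 = 1.1316
Step 2: Compute the convergence rate.
r = 1 - 2/(kappa + 1) = 1 - 2*mu/(L + mu) = (L - mu)/(L + mu) = 5/81 = 0.0617


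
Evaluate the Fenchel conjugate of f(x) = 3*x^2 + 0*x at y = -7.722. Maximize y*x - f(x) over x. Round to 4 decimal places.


f*(y) = sup_x {y*x - a*x^2 - b*x} = sup_x {(y-b)*x - a*x^2}
FOC: (y - b) - 2a*x = 0 => x* = (y - b)/(2a)
x* = (-7.722 - 0)/(2*3) = -1.287
f*(-7.722) = (y-b)^2/(4a) = (-7.722 - 0)^2/(4*3)
= 59.6293/12 = 4.9691


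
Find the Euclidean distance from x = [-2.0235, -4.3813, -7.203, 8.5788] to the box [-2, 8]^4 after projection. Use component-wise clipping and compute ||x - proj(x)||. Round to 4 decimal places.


Project each component onto [-2, 8].
clip(-2.0235) = -2.0, clip(-4.3813) = -2.0, clip(-7.203) = -2.0, clip(8.5788) = 8.0
Projection = [-2.0, -2.0, -2.0, 8.0]
Squared diffs: [0.0006, 5.6706, 27.0712, 0.335]
Distance = sqrt(33.0774) = 5.7513


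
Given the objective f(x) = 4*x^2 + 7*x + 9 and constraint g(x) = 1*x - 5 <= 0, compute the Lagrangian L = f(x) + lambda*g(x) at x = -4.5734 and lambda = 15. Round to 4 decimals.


Step 1: Evaluate f(x).
f(-4.5734) = 4*(-4.5734)^2 + 7*(-4.5734) + 9 = 60.6502
Step 2: Evaluate g(x).
g(-4.5734) = 1*-4.5734 - 5 = -9.5734
Step 3: Compute Lagrangian.
L = 60.6502 + 15*-9.5734 = -82.9508


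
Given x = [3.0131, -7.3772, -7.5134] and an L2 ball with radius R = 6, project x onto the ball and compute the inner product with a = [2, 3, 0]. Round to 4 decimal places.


Step 1: Compute ||x|| (intermediates to 6 decimals).
||x|| = sqrt(3.0131^2 + (-7.3772)^2 + (-7.5134)^2) = 10.952307
Step 2: Project.
Since ||x|| > R, scale = R/||x|| = 6/10.952307 = 0.54783, proj(x) = scale * x
proj(x) = [1.650667, -4.041451, -4.116066]
Step 3: Dot product.
a^T * proj(x) = 2*1.650667 + 3*(-4.041451) + 0*(-4.116066) = -8.823


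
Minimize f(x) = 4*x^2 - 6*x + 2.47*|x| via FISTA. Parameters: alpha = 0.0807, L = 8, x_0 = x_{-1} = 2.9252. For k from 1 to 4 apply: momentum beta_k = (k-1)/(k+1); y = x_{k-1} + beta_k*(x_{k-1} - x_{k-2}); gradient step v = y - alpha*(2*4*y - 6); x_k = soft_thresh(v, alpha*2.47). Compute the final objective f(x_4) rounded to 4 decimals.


FISTA on f(x) = 4*x^2 - 6*x + 2.47*|x|
L = 8, alpha = 0.0807
Iteration 1: beta = 0.0, y = 2.9252 + 0.0*(2.9252 - 2.9252) = 2.9252
  grad(y) = 17.4016, v = y - alpha*grad = 1.5209
  prox(v) = soft_thresh(1.5209, 0.1993) = 1.3216
Iteration 2: beta = 0.3333, y = 1.3216 + 0.3333*(1.3216 - 2.9252) = 0.787
  grad(y) = 0.2961, v = y - alpha*grad = 0.7631
  prox(v) = soft_thresh(0.7631, 0.1993) = 0.5638
Iteration 3: beta = 0.5, y = 0.5638 + 0.5*(0.5638 - 1.3216) = 0.1849
  grad(y) = -4.5208, v = y - alpha*grad = 0.5497
  prox(v) = soft_thresh(0.5497, 0.1993) = 0.3504
Iteration 4: beta = 0.6, y = 0.3504 + 0.6*(0.3504 - 0.5638) = 0.2224
  grad(y) = -4.2211, v = y - alpha*grad = 0.563
  prox(v) = soft_thresh(0.563, 0.1993) = 0.3637
f(x_4) = 4*0.3637^2 - 6*0.3637 + 2.47*|0.3637| = -0.7547


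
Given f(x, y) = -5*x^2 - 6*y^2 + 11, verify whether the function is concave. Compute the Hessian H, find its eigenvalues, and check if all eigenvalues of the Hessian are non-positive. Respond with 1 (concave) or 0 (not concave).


The Hessian of f(x,y) = -5*x^2 - 6*y^2 + 11 is:
H = [[-10, 0], [0, -12]]
Trace = -10 - 12 = -22
Determinant = -10*-12 - (0)^2 = 120
Discriminant = (-22)^2 - 4*120 = 4.0
Eigenvalues: lambda_1 = -12.0, lambda_2 = -10.0
The function is concave.

1


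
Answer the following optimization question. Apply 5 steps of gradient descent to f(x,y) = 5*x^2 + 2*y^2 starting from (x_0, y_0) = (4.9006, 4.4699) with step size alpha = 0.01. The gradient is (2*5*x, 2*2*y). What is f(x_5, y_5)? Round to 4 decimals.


Gradient descent on f(x,y) = 5*x^2 + 2*y^2.
Starting point: (4.9006, 4.4699), alpha = 0.01
Step 1: grad_x = 2*5*4.9006 = 49.006, grad_y = 2*2*4.4699 = 17.8796
  x_1 = 4.9006 - 0.01*49.006 = 4.4105
  y_1 = 4.4699 - 0.01*17.8796 = 4.2911
Step 2: grad_x = 2*5*4.4105 = 44.1054, grad_y = 2*2*4.2911 = 17.1644
  x_2 = 4.4105 - 0.01*44.1054 = 3.9695
  y_2 = 4.2911 - 0.01*17.1644 = 4.1195
Step 3: grad_x = 2*5*3.9695 = 39.6949, grad_y = 2*2*4.1195 = 16.4778
  x_3 = 3.9695 - 0.01*39.6949 = 3.5725
  y_3 = 4.1195 - 0.01*16.4778 = 3.9547
Step 4: grad_x = 2*5*3.5725 = 35.7254, grad_y = 2*2*3.9547 = 15.8187
  x_4 = 3.5725 - 0.01*35.7254 = 3.2153
  y_4 = 3.9547 - 0.01*15.8187 = 3.7965
Step 5: grad_x = 2*5*3.2153 = 32.1528, grad_y = 2*2*3.7965 = 15.186
  x_5 = 3.2153 - 0.01*32.1528 = 2.8938
  y_5 = 3.7965 - 0.01*15.186 = 3.6446
f(2.8938, 3.6446) = 5*2.8938^2 + 2*3.6446^2 = 68.4358


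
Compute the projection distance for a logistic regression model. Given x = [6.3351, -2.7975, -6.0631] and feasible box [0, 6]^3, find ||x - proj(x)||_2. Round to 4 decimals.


Project each component onto [0, 6].
clip(6.3351) = 6.0, clip(-2.7975) = 0.0, clip(-6.0631) = 0.0
Projection = [6.0, 0.0, 0.0]
Squared diffs: [0.1123, 7.826, 36.7612]
Distance = sqrt(44.6995) = 6.6858


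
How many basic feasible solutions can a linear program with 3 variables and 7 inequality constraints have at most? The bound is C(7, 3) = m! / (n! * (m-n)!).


Each vertex corresponds to some choice of n active constraints out of m, so the number of vertices is at most C(m, n) = m! / (n!(m-n)!).
m = 7, n = 3
Numerator: 7 * 6 * 5
Denominator: 3! = 6
C(7, 3) = 35


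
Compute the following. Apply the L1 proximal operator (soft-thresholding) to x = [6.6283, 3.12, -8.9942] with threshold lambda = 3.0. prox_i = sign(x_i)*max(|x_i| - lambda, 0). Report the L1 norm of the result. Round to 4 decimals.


Soft-thresholding with lambda = 3.0:
prox(6.6283) = sign(6.6283)*max(|6.6283| - 3.0, 0) = 3.6283
prox(3.12) = sign(3.12)*max(|3.12| - 3.0, 0) = 0.12
prox(-8.9942) = sign(-8.9942)*max(|-8.9942| - 3.0, 0) = -5.9942
prox(x) = [3.6283, 0.12, -5.9942]
||prox(x)||_1 = 3.6283 + 0.12 + 5.9942 = 9.7425


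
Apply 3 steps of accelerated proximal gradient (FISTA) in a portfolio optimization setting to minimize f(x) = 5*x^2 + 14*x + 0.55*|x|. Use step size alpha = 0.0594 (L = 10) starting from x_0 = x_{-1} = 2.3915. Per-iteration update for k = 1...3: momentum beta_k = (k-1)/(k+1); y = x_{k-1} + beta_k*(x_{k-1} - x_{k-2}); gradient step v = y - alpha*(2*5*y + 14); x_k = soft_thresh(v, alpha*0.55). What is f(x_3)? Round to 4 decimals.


FISTA on f(x) = 5*x^2 + 14*x + 0.55*|x|
L = 10, alpha = 0.0594
Iteration 1: beta = 0.0, y = 2.3915 + 0.0*(2.3915 - 2.3915) = 2.3915
  grad(y) = 37.915, v = y - alpha*grad = 0.1393
  prox(v) = soft_thresh(0.1393, 0.0327) = 0.1067
Iteration 2: beta = 0.3333, y = 0.1067 + 0.3333*(0.1067 - 2.3915) = -0.6549
  grad(y) = 7.4507, v = y - alpha*grad = -1.0975
  prox(v) = soft_thresh(-1.0975, 0.0327) = -1.0648
Iteration 3: beta = 0.5, y = -1.0648 + 0.5*(-1.0648 - 0.1067) = -1.6506
  grad(y) = -2.5059, v = y - alpha*grad = -1.5017
  prox(v) = soft_thresh(-1.5017, 0.0327) = -1.4691
f(x_3) = 5*(-1.4691)^2 + 14*(-1.4691) + 0.55*|-1.4691| = -8.9682


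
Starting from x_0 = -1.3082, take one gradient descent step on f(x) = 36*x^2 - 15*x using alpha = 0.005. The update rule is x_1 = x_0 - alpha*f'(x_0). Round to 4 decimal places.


We compute the gradient at x_0 and apply the update.
f'(x) = 72*x - 15
f'(-1.3082) = 72*-1.3082 - 15 = -109.1904
x_1 = -1.3082 - 0.005*-109.1904 = -0.7622


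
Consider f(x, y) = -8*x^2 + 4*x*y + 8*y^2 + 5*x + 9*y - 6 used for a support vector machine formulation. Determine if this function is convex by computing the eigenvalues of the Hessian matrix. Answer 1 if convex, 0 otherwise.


The Hessian of f(x,y) = -8*x^2 + 4*x*y + 8*y^2 + 5*x + 9*y - 6 is:
H = [[-16, 4], [4, 16]]
Trace = -16 + 16 = 0
Determinant = -16*16 - (4)^2 = -272
Discriminant = (0)^2 - 4*-272 = 1088.0
Eigenvalues: lambda_1 = -16.4924, lambda_2 = 16.4924
The function is not convex.

0


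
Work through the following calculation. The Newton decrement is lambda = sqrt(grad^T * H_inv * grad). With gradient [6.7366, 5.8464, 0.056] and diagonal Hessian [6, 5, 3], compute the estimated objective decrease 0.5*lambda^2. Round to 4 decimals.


Step 1: H is diagonal, so H^(-1) * g = [1.1228, 1.1693, 0.0187].
Step 2: g^T H^(-1) g = sum_i g_i^2 / H_ii
  = (6.7366)^2/6 + (5.8464)^2/5 + (0.056)^2/3
  = 7.5636 + 6.8361 + 0.001 = 14.4008
Step 3: Objective decrease = 0.5 * g^T H^(-1) g = 7.2004


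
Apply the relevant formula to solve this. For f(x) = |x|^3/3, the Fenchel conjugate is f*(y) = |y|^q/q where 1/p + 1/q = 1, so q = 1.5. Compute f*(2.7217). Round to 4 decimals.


The conjugate exponent q satisfies 1/p + 1/q = 1.
p = 3, so q = 3/(3 - 1) = 1.5
|y|^q = 2.7217^1.5 = 4.4901
f*(2.7217) = 4.4901 / 1.5 = 2.9934


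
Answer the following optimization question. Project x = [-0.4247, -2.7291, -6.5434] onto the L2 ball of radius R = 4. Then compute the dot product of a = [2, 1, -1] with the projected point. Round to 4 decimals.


Step 1: Compute ||x|| (intermediates to 6 decimals).
||x|| = sqrt((-0.4247)^2 + (-2.7291)^2 + (-6.5434)^2) = 7.102425
Step 2: Project.
Since ||x|| > R, scale = R/||x|| = 4/7.102425 = 0.563188, proj(x) = scale * x
proj(x) = [-0.239186, -1.536996, -3.685164]
Step 3: Dot product.
a^T * proj(x) = 2*(-0.239186) + 1*(-1.536996) - 1*(-3.685164) = 1.6698


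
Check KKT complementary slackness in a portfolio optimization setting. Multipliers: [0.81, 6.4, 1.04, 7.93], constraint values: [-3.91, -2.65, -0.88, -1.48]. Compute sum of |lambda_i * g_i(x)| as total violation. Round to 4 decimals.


KKT complementary slackness check:
lambda_1 * g_1 = 0.81 * -3.91 = -3.1671
lambda_2 * g_2 = 6.4 * -2.65 = -16.96
lambda_3 * g_3 = 1.04 * -0.88 = -0.9152
lambda_4 * g_4 = 7.93 * -1.48 = -11.7364
Total violation = 3.1671 + 16.96 + 0.9152 + 11.7364 = 32.7787


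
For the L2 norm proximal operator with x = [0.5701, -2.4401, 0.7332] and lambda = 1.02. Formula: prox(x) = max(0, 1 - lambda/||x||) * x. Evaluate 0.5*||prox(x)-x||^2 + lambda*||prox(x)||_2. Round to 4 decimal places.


Step 1: Compute ||x||.
||x|| = 2.6109
Step 2: Compute scaling factor.
scale = max(0, 1 - 1.02/2.6109) = 0.6093
Step 3: prox(x) = [0.3474, -1.4868, 0.4468]
||prox(x)|| = 1.5909
Step 4: Proximal objective.
0.5*||prox-x||^2 = 0.5202
lambda*||prox|| = 1.6227
Total = 2.1429


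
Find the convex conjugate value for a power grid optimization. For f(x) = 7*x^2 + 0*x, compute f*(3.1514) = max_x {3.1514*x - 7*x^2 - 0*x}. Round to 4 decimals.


f*(y) = sup_x {y*x - a*x^2 - b*x} = sup_x {(y-b)*x - a*x^2}
FOC: (y - b) - 2a*x = 0 => x* = (y - b)/(2a)
x* = (3.1514 - 0)/(2*7) = 0.2251
f*(3.1514) = (y-b)^2/(4a) = (3.1514 - 0)^2/(4*7)
= 9.9313/28 = 0.3547


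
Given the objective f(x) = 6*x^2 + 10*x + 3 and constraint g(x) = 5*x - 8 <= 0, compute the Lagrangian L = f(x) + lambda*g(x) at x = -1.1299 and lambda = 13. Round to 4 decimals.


Step 1: Evaluate f(x).
f(-1.1299) = 6*(-1.1299)^2 + 10*(-1.1299) + 3 = -0.639
Step 2: Evaluate g(x).
g(-1.1299) = 5*-1.1299 - 8 = -13.6495
Step 3: Compute Lagrangian.
L = -0.639 + 13*-13.6495 = -178.0825


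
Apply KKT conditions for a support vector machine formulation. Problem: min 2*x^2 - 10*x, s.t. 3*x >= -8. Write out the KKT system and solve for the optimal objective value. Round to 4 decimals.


Step 1: Try lambda = 0 (constraint inactive).
Stationarity: 2*2*x - 10 = 0
x* = 10/(2*2) = 2.5
Check constraint: 3*2.5 = 7.5 >= -8 -- satisfied.
Step 2: Compute optimal value.
f(x*) = 2*2.5^2 - 10*2.5 = -12.5


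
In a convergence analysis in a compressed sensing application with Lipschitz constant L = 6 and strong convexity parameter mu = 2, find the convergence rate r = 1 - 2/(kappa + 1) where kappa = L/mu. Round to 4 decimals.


Step 1: Compute the condition number.
kappa = L/mu = 6/2 = 3.0
Step 2: Compute the convergence rate.
r = 1 - 2/(kappa + 1) = 1 - 2*mu/(L + mu) = (L - mu)/(L + mu) = 4/8 = 0.5


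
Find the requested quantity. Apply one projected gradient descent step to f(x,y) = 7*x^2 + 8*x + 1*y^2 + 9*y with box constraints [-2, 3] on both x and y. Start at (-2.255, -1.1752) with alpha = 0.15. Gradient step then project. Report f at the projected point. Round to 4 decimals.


Step 1: Compute gradient at (-2.255, -1.1752).
grad_x = 2*7*-2.255 + 8 = -23.57
grad_y = 2*1*-1.1752 + 9 = 6.6496
Step 2: Gradient step.
x_raw = -2.255 - 0.15*-23.57 = 1.2805
y_raw = -1.1752 - 0.15*6.6496 = -2.1726
Step 3: Project onto [-2, 3].
x_proj = clip(1.2805) = 1.2805
y_proj = clip(-2.1726) = -2.0
Step 4: Evaluate f.
f(1.2805, -2.0) = 7.7218


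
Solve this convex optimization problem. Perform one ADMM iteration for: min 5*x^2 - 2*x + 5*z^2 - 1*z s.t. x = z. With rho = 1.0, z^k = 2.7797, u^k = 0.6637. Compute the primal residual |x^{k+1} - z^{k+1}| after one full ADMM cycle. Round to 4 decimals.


ADMM iteration with rho = 1.0, z^k = 2.7797, u^k = 0.6637
Step 1: x-update.
Minimize 5*x^2 - 2*x + (1.0/2)*(x - 2.7797 + 0.6637)^2
FOC: (2*5 + 1.0)*x = 2 + 1.0*(2.7797 - 0.6637)
x^{k+1} = 0.3742
Step 2: z-update.
Minimize 5*z^2 - 1*z + (1.0/2)*(0.3742 - z + 0.6637)^2
FOC: (2*5 + 1.0)*z = 1 + 1.0*(0.3742 + 0.6637)
z^{k+1} = 0.1853
Step 3: u-update.
u^{k+1} = 0.6637 + 0.3742 - 0.1853 = 0.8526
Step 4: Primal residual = |0.3742 - 0.1853| = 0.1889


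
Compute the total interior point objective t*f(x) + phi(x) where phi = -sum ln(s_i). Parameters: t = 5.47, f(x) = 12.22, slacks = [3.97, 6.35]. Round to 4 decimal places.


Step 1: Compute log-barrier.
ln values: [1.3788, 1.8485]
phi = -(1.3788 + 1.8485) = -3.2272
Step 2: Compute augmented objective.
t*f(x) = 5.47*12.22 = 66.8434
Total = 66.8434 - 3.2272 = 63.6162


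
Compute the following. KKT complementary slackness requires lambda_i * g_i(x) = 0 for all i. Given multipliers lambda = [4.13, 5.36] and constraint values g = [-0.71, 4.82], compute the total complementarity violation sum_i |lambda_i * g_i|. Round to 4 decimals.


KKT complementary slackness check:
lambda_1 * g_1 = 4.13 * -0.71 = -2.9323
lambda_2 * g_2 = 5.36 * 4.82 = 25.8352
Total violation = 2.9323 + 25.8352 = 28.7675


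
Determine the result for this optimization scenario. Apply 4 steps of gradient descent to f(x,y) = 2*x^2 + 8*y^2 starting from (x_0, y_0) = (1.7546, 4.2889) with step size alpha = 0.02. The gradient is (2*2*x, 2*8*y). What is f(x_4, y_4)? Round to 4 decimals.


Gradient descent on f(x,y) = 2*x^2 + 8*y^2.
Starting point: (1.7546, 4.2889), alpha = 0.02
Step 1: grad_x = 2*2*1.7546 = 7.0184, grad_y = 2*8*4.2889 = 68.6224
  x_1 = 1.7546 - 0.02*7.0184 = 1.6142
  y_1 = 4.2889 - 0.02*68.6224 = 2.9165
Step 2: grad_x = 2*2*1.6142 = 6.4569, grad_y = 2*8*2.9165 = 46.6632
  x_2 = 1.6142 - 0.02*6.4569 = 1.4851
  y_2 = 2.9165 - 0.02*46.6632 = 1.9832
Step 3: grad_x = 2*2*1.4851 = 5.9404, grad_y = 2*8*1.9832 = 31.731
  x_3 = 1.4851 - 0.02*5.9404 = 1.3663
  y_3 = 1.9832 - 0.02*31.731 = 1.3486
Step 4: grad_x = 2*2*1.3663 = 5.4651, grad_y = 2*8*1.3486 = 21.5771
  x_4 = 1.3663 - 0.02*5.4651 = 1.257
  y_4 = 1.3486 - 0.02*21.5771 = 0.917
f(1.257, 0.917) = 2*1.257^2 + 8*0.917^2 = 9.8875


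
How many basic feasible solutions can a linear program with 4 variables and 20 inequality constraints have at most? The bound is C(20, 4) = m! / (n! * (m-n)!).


Each vertex corresponds to some choice of n active constraints out of m, so the number of vertices is at most C(m, n) = m! / (n!(m-n)!).
m = 20, n = 4
Numerator: 20 * 19 * 18 * 17
Denominator: 4! = 24
C(20, 4) = 4845


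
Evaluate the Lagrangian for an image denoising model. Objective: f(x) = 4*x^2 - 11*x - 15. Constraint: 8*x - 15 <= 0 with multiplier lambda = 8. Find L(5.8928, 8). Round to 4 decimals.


Step 1: Evaluate f(x).
f(5.8928) = 4*5.8928^2 - 11*5.8928 - 15 = 59.0796
Step 2: Evaluate g(x).
g(5.8928) = 8*5.8928 - 15 = 32.1424
Step 3: Compute Lagrangian.
L = 59.0796 + 8*32.1424 = 316.2188


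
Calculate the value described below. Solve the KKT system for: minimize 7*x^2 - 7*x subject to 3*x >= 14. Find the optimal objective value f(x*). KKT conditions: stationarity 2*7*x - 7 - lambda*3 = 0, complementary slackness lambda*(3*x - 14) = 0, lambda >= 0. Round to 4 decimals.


Step 1: Try lambda = 0 (constraint inactive).
x_unc = 7/(2*7) = 0.5
Check: 3*0.5 = 1.5 < 14 -- violated!
Step 2: Constraint must be active: 3*x = 14
x* = 14/3 = 4.6667 (rounded; the exact value 14/3 is used below)
lambda = (2*7*(14/3) - 7)/3 = 19.4444
Step 3: Compute optimal value.
f(x*) = 7*(14/3)^2 - 7*(14/3) = 119.7778


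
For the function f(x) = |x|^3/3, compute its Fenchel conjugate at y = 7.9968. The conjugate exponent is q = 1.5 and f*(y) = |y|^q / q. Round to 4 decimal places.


The conjugate exponent q satisfies 1/p + 1/q = 1.
p = 3, so q = 3/(3 - 1) = 1.5
|y|^q = 7.9968^1.5 = 22.6138
f*(7.9968) = 22.6138 / 1.5 = 15.0759


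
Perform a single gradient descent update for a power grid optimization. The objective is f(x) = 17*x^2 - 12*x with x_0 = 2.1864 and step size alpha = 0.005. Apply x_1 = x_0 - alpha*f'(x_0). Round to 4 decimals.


We compute the gradient at x_0 and apply the update.
f'(x) = 34*x - 12
f'(2.1864) = 34*2.1864 - 12 = 62.3376
x_1 = 2.1864 - 0.005*62.3376 = 1.8747


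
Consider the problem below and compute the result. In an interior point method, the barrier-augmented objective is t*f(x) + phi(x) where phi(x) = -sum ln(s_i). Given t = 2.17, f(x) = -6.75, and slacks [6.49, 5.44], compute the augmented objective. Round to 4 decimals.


Step 1: Compute log-barrier.
ln values: [1.8703, 1.6938]
phi = -(1.8703 + 1.6938) = -3.564
Step 2: Compute augmented objective.
t*f(x) = 2.17*-6.75 = -14.6475
Total = -14.6475 - 3.564 = -18.2115


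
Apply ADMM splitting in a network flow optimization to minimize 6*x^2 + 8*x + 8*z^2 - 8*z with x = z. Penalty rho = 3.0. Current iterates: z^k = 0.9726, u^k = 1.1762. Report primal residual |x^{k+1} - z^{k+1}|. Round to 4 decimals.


ADMM iteration with rho = 3.0, z^k = 0.9726, u^k = 1.1762
Step 1: x-update.
Minimize 6*x^2 + 8*x + (3.0/2)*(x - 0.9726 + 1.1762)^2
FOC: (2*6 + 3.0)*x = -8 + 3.0*(0.9726 - 1.1762)
x^{k+1} = -0.5741
Step 2: z-update.
Minimize 8*z^2 - 8*z + (3.0/2)*(-0.5741 - z + 1.1762)^2
FOC: (2*8 + 3.0)*z = 8 + 3.0*(-0.5741 + 1.1762)
z^{k+1} = 0.5161
Step 3: u-update.
u^{k+1} = 1.1762 - 0.5741 - 0.5161 = 0.086
Step 4: Primal residual = |-0.5741 - 0.5161| = 1.0902


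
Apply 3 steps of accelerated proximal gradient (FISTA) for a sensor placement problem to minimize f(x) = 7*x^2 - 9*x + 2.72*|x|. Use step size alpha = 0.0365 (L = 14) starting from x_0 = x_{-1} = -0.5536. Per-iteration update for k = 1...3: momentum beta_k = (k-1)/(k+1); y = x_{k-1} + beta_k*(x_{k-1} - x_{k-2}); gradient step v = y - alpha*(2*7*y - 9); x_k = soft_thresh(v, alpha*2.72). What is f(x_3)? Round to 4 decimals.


FISTA on f(x) = 7*x^2 - 9*x + 2.72*|x|
L = 14, alpha = 0.0365
Iteration 1: beta = 0.0, y = -0.5536 + 0.0*(-0.5536 + 0.5536) = -0.5536
  grad(y) = -16.7504, v = y - alpha*grad = 0.0578
  prox(v) = soft_thresh(0.0578, 0.0993) = 0.0
Iteration 2: beta = 0.3333, y = 0.0 + 0.3333*(0.0 + 0.5536) = 0.1845
  grad(y) = -6.4165, v = y - alpha*grad = 0.4187
  prox(v) = soft_thresh(0.4187, 0.0993) = 0.3195
Iteration 3: beta = 0.5, y = 0.3195 + 0.5*(0.3195 - 0.0) = 0.4792
  grad(y) = -2.2914, v = y - alpha*grad = 0.5628
  prox(v) = soft_thresh(0.5628, 0.0993) = 0.4635
f(x_3) = 7*0.4635^2 - 9*0.4635 + 2.72*|0.4635| = -1.4069


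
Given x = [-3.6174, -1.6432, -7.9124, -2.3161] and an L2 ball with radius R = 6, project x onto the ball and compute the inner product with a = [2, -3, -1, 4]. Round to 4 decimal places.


Step 1: Compute ||x|| (intermediates to 6 decimals).
||x|| = sqrt((-3.6174)^2 + (-1.6432)^2 + (-7.9124)^2 + (-2.3161)^2) = 9.151835
Step 2: Project.
Since ||x|| > R, scale = R/||x|| = 6/9.151835 = 0.655606, proj(x) = scale * x
proj(x) = [-2.371589, -1.077292, -5.187417, -1.518449]
Step 3: Dot product.
a^T * proj(x) = 2*(-2.371589) - 3*(-1.077292) - 1*(-5.187417) + 4*(-1.518449) = -2.3977


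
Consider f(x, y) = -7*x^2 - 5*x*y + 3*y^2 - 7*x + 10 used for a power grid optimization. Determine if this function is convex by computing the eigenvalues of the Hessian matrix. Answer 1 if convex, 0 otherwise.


The Hessian of f(x,y) = -7*x^2 - 5*x*y + 3*y^2 - 7*x + 10 is:
H = [[-14, -5], [-5, 6]]
Trace = -14 + 6 = -8
Determinant = -14*6 - (-5)^2 = -109
Discriminant = (-8)^2 - 4*-109 = 500.0
Eigenvalues: lambda_1 = -15.1803, lambda_2 = 7.1803
The function is not convex.

0


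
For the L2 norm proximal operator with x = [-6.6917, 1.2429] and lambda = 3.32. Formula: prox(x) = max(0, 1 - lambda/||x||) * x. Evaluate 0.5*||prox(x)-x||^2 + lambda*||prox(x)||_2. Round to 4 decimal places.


Step 1: Compute ||x||.
||x|| = 6.8061
Step 2: Compute scaling factor.
scale = max(0, 1 - 3.32/6.8061) = 0.5122
Step 3: prox(x) = [-3.4275, 0.6366]
||prox(x)|| = 3.4861
Step 4: Proximal objective.
0.5*||prox-x||^2 = 5.5112
lambda*||prox|| = 11.5739
Total = 17.0852


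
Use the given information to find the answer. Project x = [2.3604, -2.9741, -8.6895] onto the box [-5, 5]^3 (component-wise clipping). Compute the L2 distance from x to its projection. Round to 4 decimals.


Project each component onto [-5, 5].
clip(2.3604) = 2.3604, clip(-2.9741) = -2.9741, clip(-8.6895) = -5.0
Projection = [2.3604, -2.9741, -5.0]
Squared diffs: [0.0, 0.0, 13.6124]
Distance = sqrt(13.6124) = 3.6895


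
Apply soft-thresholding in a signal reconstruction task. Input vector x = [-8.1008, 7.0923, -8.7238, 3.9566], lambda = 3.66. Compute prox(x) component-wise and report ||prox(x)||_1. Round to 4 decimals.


Soft-thresholding with lambda = 3.66:
prox(-8.1008) = sign(-8.1008)*max(|-8.1008| - 3.66, 0) = -4.4408
prox(7.0923) = sign(7.0923)*max(|7.0923| - 3.66, 0) = 3.4323
prox(-8.7238) = sign(-8.7238)*max(|-8.7238| - 3.66, 0) = -5.0638
prox(3.9566) = sign(3.9566)*max(|3.9566| - 3.66, 0) = 0.2966
prox(x) = [-4.4408, 3.4323, -5.0638, 0.2966]
||prox(x)||_1 = 4.4408 + 3.4323 + 5.0638 + 0.2966 = 13.2335


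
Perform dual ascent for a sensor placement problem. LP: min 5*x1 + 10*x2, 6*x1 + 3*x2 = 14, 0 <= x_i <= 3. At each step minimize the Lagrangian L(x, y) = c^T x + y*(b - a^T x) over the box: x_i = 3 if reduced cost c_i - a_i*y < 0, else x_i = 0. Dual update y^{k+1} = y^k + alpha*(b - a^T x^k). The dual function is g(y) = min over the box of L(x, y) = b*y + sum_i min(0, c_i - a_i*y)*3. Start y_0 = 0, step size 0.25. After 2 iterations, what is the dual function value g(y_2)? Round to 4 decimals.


Dual ascent for LP: min 5*x1 + 10*x2, 6*x1 + 3*x2 = 14, 0 <= x_i <= 3
Step 1: y^k = 0.0, reduced costs: (5.0, 10.0)
  x^k = (0.0, 0.0), subgradient = b - a^T x = 14.0
  y^{k+1} = 0.0 + 0.25*14.0 = 3.5
Step 2: y^k = 3.5, reduced costs: (-16.0, -0.5)
  x^k = (3.0, 3.0), subgradient = b - a^T x = -13.0
  y^{k+1} = 3.5 + 0.25*-13.0 = 0.25
Dual objective at y_2 = 0.25: reduced costs (3.5, 9.25), box minimizer x = (0.0, 0.0)
g(y_2) = b*y + (c1 - a1*y)*x1 + (c2 - a2*y)*x2 = 14*0.25 + 3.5*0.0 + 9.25*0.0 = 3.5 + 0.0 + 0.0 = 3.5


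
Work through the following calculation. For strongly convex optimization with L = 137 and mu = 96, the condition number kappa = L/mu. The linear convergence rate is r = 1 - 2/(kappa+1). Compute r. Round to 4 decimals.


Step 1: Compute the condition number.
kappa = L/mu = 137/96 = 1.4271
Step 2: Compute the convergence rate.
r = 1 - 2/(kappa + 1) = 1 - 2*mu/(L + mu) = (L - mu)/(L + mu) = 41/233 = 0.176


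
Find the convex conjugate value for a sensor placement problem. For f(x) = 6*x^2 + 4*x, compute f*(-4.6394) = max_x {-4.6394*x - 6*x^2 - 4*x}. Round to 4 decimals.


f*(y) = sup_x {y*x - a*x^2 - b*x} = sup_x {(y-b)*x - a*x^2}
FOC: (y - b) - 2a*x = 0 => x* = (y - b)/(2a)
x* = (-4.6394 - 4)/(2*6) = -0.72
f*(-4.6394) = (y-b)^2/(4a) = (-4.6394 - 4)^2/(4*6)
= 74.6392/24 = 3.11


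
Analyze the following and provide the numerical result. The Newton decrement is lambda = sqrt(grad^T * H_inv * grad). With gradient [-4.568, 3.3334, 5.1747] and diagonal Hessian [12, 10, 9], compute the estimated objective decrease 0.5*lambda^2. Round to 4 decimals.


Step 1: H is diagonal, so H^(-1) * g = [-0.3807, 0.3333, 0.575].
Step 2: g^T H^(-1) g = sum_i g_i^2 / H_ii
  = (-4.568)^2/12 + (3.3334)^2/10 + (5.1747)^2/9
  = 1.7389 + 1.1112 + 2.9753 = 5.8253
Step 3: Objective decrease = 0.5 * g^T H^(-1) g = 2.9127


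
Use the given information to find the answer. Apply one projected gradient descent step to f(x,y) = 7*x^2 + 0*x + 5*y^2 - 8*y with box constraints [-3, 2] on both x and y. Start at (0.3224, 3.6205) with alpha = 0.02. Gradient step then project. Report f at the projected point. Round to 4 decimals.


Step 1: Compute gradient at (0.3224, 3.6205).
grad_x = 2*7*0.3224 + 0 = 4.5136
grad_y = 2*5*3.6205 - 8 = 28.205
Step 2: Gradient step.
x_raw = 0.3224 - 0.02*4.5136 = 0.2321
y_raw = 3.6205 - 0.02*28.205 = 3.0564
Step 3: Project onto [-3, 2].
x_proj = clip(0.2321) = 0.2321
y_proj = clip(3.0564) = 2.0
Step 4: Evaluate f.
f(0.2321, 2.0) = 4.3772
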